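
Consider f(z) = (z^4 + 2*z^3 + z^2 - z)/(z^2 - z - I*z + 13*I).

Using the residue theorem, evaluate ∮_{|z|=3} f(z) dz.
By the residue theorem, ∮_C f(z) dz = 2πi · (sum of the residues of f at the poles inside |z| = 3).

The denominator factors as (z + 2 - 3*I)*(z - 3 + 2*I), so the singularities of f are simple poles at z = -2 + 3*I, z = 3 - 2*I.
  |-2 + 3*I|² = 13 > 9 = 3², so this pole is outside the contour.
  |3 - 2*I|² = 13 > 9 = 3², so this pole is outside the contour.

No pole lies inside the contour, so f is analytic on and inside C and the integral is 0 (Cauchy's theorem).

Final answer: 0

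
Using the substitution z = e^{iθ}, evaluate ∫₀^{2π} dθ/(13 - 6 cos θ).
2*sqrt(133)*pi/133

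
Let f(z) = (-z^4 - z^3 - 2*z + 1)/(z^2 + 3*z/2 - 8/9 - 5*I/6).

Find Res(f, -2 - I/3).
Write f(z) = P(z)/Q(z) with P(z) = -z^4 - z^3 - 2*z + 1 and Q(z) = z^2 + 3*z/2 - 8/9 - 5*I/6.
The denominator factors as Q(z) = (z - 1/2 - I/3)*(z + 2 + I/3), so z = -2 - I/3 is a simple zero of Q and P is analytic there; z = -2 - I/3 is therefore a simple pole and
  Res(f, z₀) = P(z₀)/Q'(z₀).

Q'(z) = 2*z + 3/2, so Q'(-2 - I/3) = -5/2 - 2*I/3.
P(-2 - I/3) = -82/81 - 155*I/27.

Res(f, -2 - I/3) = (-82/81 - 155*I/27)/(-5/2 - 2*I/3) = 2060/2169 + 13294*I/6507

Final answer: 2060/2169 + 13294*I/6507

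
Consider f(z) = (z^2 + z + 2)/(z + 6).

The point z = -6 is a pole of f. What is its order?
Factor the denominator:
  z + 6 = (z + 6)

The numerator P(z) = z^2 + z + 2 has P(-6) = 32 ≠ 0, so no factor of (z + 6) cancels.
Near z = -6 we can therefore write f(z) = g(z)/(z + 6) with g analytic at -6 and g(-6) ≠ 0 (g is just the numerator).

Hence z = -6 is a pole of order 1.

Final answer: 1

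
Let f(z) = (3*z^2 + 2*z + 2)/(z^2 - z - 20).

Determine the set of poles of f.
The singularities of f are the zeros of the denominator. Factoring,
  z^2 - z - 20 = (z + 4)*(z - 5)
so the candidates are z = -4, z = 5.

Check the numerator P(z) = 3*z^2 + 2*z + 2 at each one:
  P(-4) = 42 ≠ 0, so z = -4 is a (simple) pole.
  P(5) = 87 ≠ 0, so z = 5 is a (simple) pole.

Poles of f: {-4, 5}

Final answer: {-4, 5}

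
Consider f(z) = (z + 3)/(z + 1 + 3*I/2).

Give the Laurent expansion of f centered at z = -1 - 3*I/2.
Put w = z - (-1 - 3*I/2), i.e. z = w - 1 - 3*I/2. The denominator is w, so it suffices to rewrite the numerator in powers of w.

P(z) = z + 3
P(w - 1 - 3*I/2) = 2 - 3*I/2 + w

Dividing each term by w:
  f = (2 - 3*I/2)/w + 1

Substituting back w = z + 1 + 3*I/2:
  f(z) = (2 - 3*I/2)/(z + 1 + 3*I/2) + 1

The series is finite because the numerator is a polynomial; the negative powers form the principal part, and the coefficient of 1/(z + 1 + 3*I/2) gives Res(f, -1 - 3*I/2) = 2 - 3*I/2.

Final answer: (2 - 3*I/2)/(z + 1 + 3*I/2) + 1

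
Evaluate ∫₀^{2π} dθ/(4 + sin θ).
2*sqrt(15)*pi/15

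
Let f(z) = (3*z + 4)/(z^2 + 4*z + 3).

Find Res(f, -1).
1/2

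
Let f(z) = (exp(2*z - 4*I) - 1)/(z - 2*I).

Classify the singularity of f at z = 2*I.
Let u = z - 2*I. The exponent is 2*z - 4*I = 2u, so
  f = (e^(2u) - 1)/u = ((2u) + (2u)^2/2 + (2u)^3/6 + ...)/u = 2 + (2)*u + (4/3)*u^2 + ...
The Laurent expansion about u = 0 has no negative powers; equivalently lim_{z→2*I} f(z) = 2 exists and is finite.
So the singularity is removable.

Final answer: removable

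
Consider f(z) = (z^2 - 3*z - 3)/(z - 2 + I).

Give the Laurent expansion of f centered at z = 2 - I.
(-6 - I)/(z - 2 + I) + 1 - 2*I + (z - 2 + I)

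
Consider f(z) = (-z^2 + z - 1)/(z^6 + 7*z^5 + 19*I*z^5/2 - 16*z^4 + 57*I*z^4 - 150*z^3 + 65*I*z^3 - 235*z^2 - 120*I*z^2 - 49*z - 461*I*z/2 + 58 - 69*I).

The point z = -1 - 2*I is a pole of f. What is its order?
4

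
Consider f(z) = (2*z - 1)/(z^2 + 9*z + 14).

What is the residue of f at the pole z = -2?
Write f(z) = P(z)/Q(z) with P(z) = 2*z - 1 and Q(z) = z^2 + 9*z + 14.
The denominator factors as Q(z) = (z + 2)*(z + 7), so z = -2 is a simple zero of Q and P is analytic there; z = -2 is therefore a simple pole and
  Res(f, z₀) = P(z₀)/Q'(z₀).

Q'(z) = 2*z + 9, so Q'(-2) = 5.
P(-2) = -5.

Res(f, -2) = (-5)/(5) = -1

Final answer: -1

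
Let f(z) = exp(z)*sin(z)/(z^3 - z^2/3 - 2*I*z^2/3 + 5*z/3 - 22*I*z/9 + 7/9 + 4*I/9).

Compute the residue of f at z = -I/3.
Write f(z) = P(z)/Q(z) with P(z) = exp(z)*sin(z) and Q(z) = z^3 - z^2/3 - 2*I*z^2/3 + 5*z/3 - 22*I*z/9 + 7/9 + 4*I/9.
The denominator factors as Q(z) = (z + I/3)*(z - 1 - 2*I)*(z + 2/3 + I), so z = -I/3 is a simple zero of Q and P is analytic there; z = -I/3 is therefore a simple pole and
  Res(f, z₀) = P(z₀)/Q'(z₀).

Q'(z) = 3*z^2 - 2*z/3 - 4*I*z/3 + 5/3 - 22*I/9, so Q'(-I/3) = 8/9 - 20*I/9.
P(-I/3) = -I*exp(-I/3)*sinh(1/3).

Res(f, -I/3) = (-I*exp(-I/3)*sinh(1/3))/(8/9 - 20*I/9) = (45/116 - 9*I/58)*exp(-I/3)*sinh(1/3)

Final answer: (45/116 - 9*I/58)*exp(-I/3)*sinh(1/3)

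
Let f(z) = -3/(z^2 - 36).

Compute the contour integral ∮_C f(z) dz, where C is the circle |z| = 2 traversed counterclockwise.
By the residue theorem, ∮_C f(z) dz = 2πi · (sum of the residues of f at the poles inside |z| = 2).

The denominator factors as (z - 6)*(z + 6), so the singularities of f are simple poles at z = 6, z = -6.
  |6|² = 36 > 4 = 2², so this pole is outside the contour.
  |-6|² = 36 > 4 = 2², so this pole is outside the contour.

No pole lies inside the contour, so f is analytic on and inside C and the integral is 0 (Cauchy's theorem).

Final answer: 0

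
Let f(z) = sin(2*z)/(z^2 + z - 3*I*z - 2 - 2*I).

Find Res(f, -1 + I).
Write f(z) = P(z)/Q(z) with P(z) = sin(2*z) and Q(z) = z^2 + z - 3*I*z - 2 - 2*I.
The denominator factors as Q(z) = (z + 1 - I)*(z - 2*I), so z = -1 + I is a simple zero of Q and P is analytic there; z = -1 + I is therefore a simple pole and
  Res(f, z₀) = P(z₀)/Q'(z₀).

Q'(z) = 2*z + 1 - 3*I, so Q'(-1 + I) = -1 - I.
P(-1 + I) = -sin(2 - 2*I).

Res(f, -1 + I) = (-sin(2 - 2*I))/(-1 - I) = (1/2 - I/2)*sin(2 - 2*I)

Final answer: (1/2 - I/2)*sin(2 - 2*I)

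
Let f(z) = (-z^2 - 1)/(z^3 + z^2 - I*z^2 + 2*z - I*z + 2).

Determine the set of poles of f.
The singularities of f are the zeros of the denominator. Factoring,
  z^3 + z^2 - I*z^2 + 2*z - I*z + 2 = (z + 1)*(z + I)*(z - 2*I)
so the candidates are z = -1, z = -I, z = 2*I.

Check the numerator P(z) = -z^2 - 1 at each one:
  P(-1) = -2 ≠ 0, so z = -1 is a (simple) pole.
  P(-I) = 0, so the factor (z + I) cancels and z = -I is only a removable singularity, not a pole.
  P(2*I) = 3 ≠ 0, so z = 2*I is a (simple) pole.

Poles of f: {-1, 2*I}

Final answer: {-1, 2*I}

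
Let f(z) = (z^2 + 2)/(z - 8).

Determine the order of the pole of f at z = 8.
Factor the denominator:
  z - 8 = (z - 8)

The numerator P(z) = z^2 + 2 has P(8) = 66 ≠ 0, so no factor of (z - 8) cancels.
Near z = 8 we can therefore write f(z) = g(z)/(z - 8) with g analytic at 8 and g(8) ≠ 0 (g is just the numerator).

Hence z = 8 is a pole of order 1.

Final answer: 1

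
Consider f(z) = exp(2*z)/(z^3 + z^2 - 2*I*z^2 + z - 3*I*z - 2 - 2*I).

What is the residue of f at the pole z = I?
Write f(z) = P(z)/Q(z) with P(z) = exp(2*z) and Q(z) = z^3 + z^2 - 2*I*z^2 + z - 3*I*z - 2 - 2*I.
The denominator factors as Q(z) = (z + 1 + I)*(z - I)*(z - 2*I), so z = I is a simple zero of Q and P is analytic there; z = I is therefore a simple pole and
  Res(f, z₀) = P(z₀)/Q'(z₀).

Q'(z) = 3*z^2 + 2*z - 4*I*z + 1 - 3*I, so Q'(I) = 2 - I.
P(I) = exp(2*I).

Res(f, I) = (exp(2*I))/(2 - I) = (2/5 + I/5)*exp(2*I)

Final answer: (2/5 + I/5)*exp(2*I)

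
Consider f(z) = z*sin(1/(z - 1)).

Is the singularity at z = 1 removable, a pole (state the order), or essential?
Let u = z - 1. Then
  sin(1/u) = Σ_{k≥0} (-1)^k (1)^(2k+1)/((2k+1)!·u^(2k+1)) = 1/u - 1/(6*u^3) + 1/(120*u^5) + ...
which has infinitely many negative powers of u, so sin(1/(z - 1)) has an essential singularity at z = 1.
The extra factor z is a nonzero polynomial; if the product had at most a pole at z = 1, dividing by that polynomial would leave sin(1/(z - 1)) with at most a pole too — contradiction. (Equivalently, the product's Laurent series still has infinitely many negative powers.)
So the singularity is essential.

Final answer: essential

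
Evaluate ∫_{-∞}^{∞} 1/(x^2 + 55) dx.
sqrt(55)*pi/55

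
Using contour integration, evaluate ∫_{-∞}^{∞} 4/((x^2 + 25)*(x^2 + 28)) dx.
Let f(z) = 4/((z^2 + 25)*(z^2 + 28)). The denominator has no real zeros and deg Q - deg P = 4 ≥ 2, so the integral of f over the upper semicircle |z| = R tends to 0 as R → ∞. Closing the contour in the upper half-plane,
  ∫_{-∞}^{∞} f(x) dx = 2πi · Σ Res(f, z_k)  over the poles with Im z_k > 0.

Zeros of the denominator: z^2 + 28 = 0 gives z = ±2*sqrt(7)*I; z^2 + 25 = 0 gives z = ±5*I.
Upper half-plane: z = 5*I, z = 2*sqrt(7)*I (simple).

Each pole is a simple zero of Q(z) = z^4 + 53*z^2 + 700, so Res(f, z₀) = P(z₀)/Q'(z₀) with P(z) = 4, Q'(z) = 4*z^3 + 106*z:
  Res(f, 5*I) = (4)/(30*I) = -2*I/15
  Res(f, 2*sqrt(7)*I) = (4)/(-12*sqrt(7)*I) = sqrt(7)*I/21

Sum of residues: I*(-14 + 5*sqrt(7))/105
∫_{-∞}^{∞} f(x) dx = 2πi · (I*(-14 + 5*sqrt(7))/105) = 2*pi*(14 - 5*sqrt(7))/105

Final answer: 2*pi*(14 - 5*sqrt(7))/105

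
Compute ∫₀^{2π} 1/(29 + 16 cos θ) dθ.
Let J = ∫₀^{2π} dθ/(29 + 16 cos θ).
Put z = e^{iθ}: then cos θ = (z + 1/z)/2, dθ = dz/(iz), and z runs once counterclockwise around |z| = 1:
  J = ∮_{|z|=1} 1/(29 + 16*(z + 1/z)/2) · dz/(iz) = (2/i) ∮_{|z|=1} dz/(16*z^2 + 58*z + 16).
The roots of 16*z^2 + 58*z + 16 are z = (-29 ± sqrt(29^2 - 16^2))/16, with sqrt(585) = 3*sqrt(65); their product is 1, so only z₊ = -29/16 + 3*sqrt(65)/16 lies inside the unit circle (z₋ = -29/16 - 3*sqrt(65)/16 lies outside).
z₊ is a simple zero of q(z) = 16*z^2 + 58*z + 16, so Res(1/q, z₊) = 1/q'(z₊) with q'(z) = 32*z + 58; and q'(z₊) = 16*(z₊ - z₋) = 6*sqrt(65).
Therefore J = (2/i) · 2πi · 1/(6*sqrt(65)) = 2*pi/(3*sqrt(65)) = 2*sqrt(65)*pi/195

Final answer: 2*sqrt(65)*pi/195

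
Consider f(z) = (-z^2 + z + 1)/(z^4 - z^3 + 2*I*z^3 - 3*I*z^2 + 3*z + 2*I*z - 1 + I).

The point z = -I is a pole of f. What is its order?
Factor the denominator:
  z^4 - z^3 + 2*I*z^3 - 3*I*z^2 + 3*z + 2*I*z - 1 + I = (z + I)^3*(z - 1 - I)

The numerator P(z) = -z^2 + z + 1 has P(-I) = 2 - I ≠ 0, so no factor of (z + I) cancels.
Near z = -I we can therefore write f(z) = g(z)/(z + I)^3 with g analytic at -I and g(-I) ≠ 0 (g is the numerator divided by the remaining denominator factors).

Hence z = -I is a pole of order 3.

Final answer: 3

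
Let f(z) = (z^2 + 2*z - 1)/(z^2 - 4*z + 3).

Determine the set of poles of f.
The singularities of f are the zeros of the denominator. Factoring,
  z^2 - 4*z + 3 = (z - 1)*(z - 3)
so the candidates are z = 1, z = 3.

Check the numerator P(z) = z^2 + 2*z - 1 at each one:
  P(1) = 2 ≠ 0, so z = 1 is a (simple) pole.
  P(3) = 14 ≠ 0, so z = 3 is a (simple) pole.

Poles of f: {1, 3}

Final answer: {1, 3}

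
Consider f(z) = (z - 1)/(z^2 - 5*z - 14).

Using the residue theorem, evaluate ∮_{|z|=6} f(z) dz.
By the residue theorem, ∮_C f(z) dz = 2πi · (sum of the residues of f at the poles inside |z| = 6).

The denominator factors as (z - 7)*(z + 2), so the singularities of f are simple poles at z = 7, z = -2.
  |7|² = 49 > 36 = 6², so this pole is outside the contour.
  |-2|² = 4 < 36 = 6², so this pole is inside the contour.

With P(z) = z - 1 and Q(z) = z^2 - 5*z - 14, each pole is simple, so Res(f, z₀) = P(z₀)/Q'(z₀) with Q'(z) = 2*z - 5.
  Res(f, -2) = P(-2)/Q'(-2) = (-3)/(-9) = 1/3

∮_C f(z) dz = 2πi · (1/3) = 2*I*pi/3

Final answer: 2*I*pi/3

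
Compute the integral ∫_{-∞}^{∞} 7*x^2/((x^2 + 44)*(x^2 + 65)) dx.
Let f(z) = 7*z^2/((z^2 + 44)*(z^2 + 65)). The denominator has no real zeros and deg Q - deg P = 2 ≥ 2, so the integral of f over the upper semicircle |z| = R tends to 0 as R → ∞. Closing the contour in the upper half-plane,
  ∫_{-∞}^{∞} f(x) dx = 2πi · Σ Res(f, z_k)  over the poles with Im z_k > 0.

Zeros of the denominator: z^2 + 65 = 0 gives z = ±sqrt(65)*I; z^2 + 44 = 0 gives z = ±2*sqrt(11)*I.
Upper half-plane: z = 2*sqrt(11)*I, z = sqrt(65)*I (simple).

Each pole is a simple zero of Q(z) = z^4 + 109*z^2 + 2860, so Res(f, z₀) = P(z₀)/Q'(z₀) with P(z) = 7*z^2, Q'(z) = 4*z^3 + 218*z:
  Res(f, 2*sqrt(11)*I) = (-308)/(84*sqrt(11)*I) = sqrt(11)*I/3
  Res(f, sqrt(65)*I) = (-455)/(-42*sqrt(65)*I) = -sqrt(65)*I/6

Sum of residues: I*(-sqrt(65) + 2*sqrt(11))/6
∫_{-∞}^{∞} f(x) dx = 2πi · (I*(-sqrt(65) + 2*sqrt(11))/6) = pi*(-2*sqrt(11) + sqrt(65))/3

Final answer: pi*(-2*sqrt(11) + sqrt(65))/3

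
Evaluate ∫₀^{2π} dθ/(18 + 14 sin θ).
sqrt(2)*pi/8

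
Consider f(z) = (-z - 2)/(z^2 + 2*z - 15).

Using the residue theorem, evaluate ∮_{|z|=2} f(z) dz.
0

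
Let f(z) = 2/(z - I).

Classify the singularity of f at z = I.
Write f(z) = g(z)/(z - I) with g(z) = 2.
g is entire and g(I) = 2 ≠ 0, so no factor of (z - I) cancels: the Laurent expansion of f about z = I starts at the power -1, i.e. lim_{z→z₀} (z - z₀) f(z) = 2 is finite and nonzero.
So z = I is a pole of order 1.

Final answer: pole of order 1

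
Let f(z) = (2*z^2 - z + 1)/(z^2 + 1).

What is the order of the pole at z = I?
1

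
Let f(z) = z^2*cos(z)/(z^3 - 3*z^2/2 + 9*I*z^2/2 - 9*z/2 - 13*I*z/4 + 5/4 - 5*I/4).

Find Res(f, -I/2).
(3/58 - 7*I/58)*cosh(1/2)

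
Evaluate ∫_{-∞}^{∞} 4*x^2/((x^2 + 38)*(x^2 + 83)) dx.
4*pi*(-sqrt(38) + sqrt(83))/45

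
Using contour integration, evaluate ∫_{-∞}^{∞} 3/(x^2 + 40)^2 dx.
Let f(z) = 3/(z^2 + 40)^2. The denominator has no real zeros and deg Q - deg P = 4 ≥ 2, so the integral of f over the upper semicircle |z| = R tends to 0 as R → ∞. Closing the contour in the upper half-plane,
  ∫_{-∞}^{∞} f(x) dx = 2πi · Σ Res(f, z_k)  over the poles with Im z_k > 0.

Zeros of the denominator: z^2 + 40 = 0 gives z = ±2*sqrt(10)*I.
Upper half-plane: z = 2*sqrt(10)*I (a pole of order 2).

Write f(z) = g(z)/(z - 2*sqrt(10)*I)^2 with g(z) = 3/(z + 2*sqrt(10)*I)^2. For a double pole, Res(f, z₀) = g'(z₀):
  g'(z) = -6/(z + 2*sqrt(10)*I)^3
  Res(f, 2*sqrt(10)*I) = g'(2*sqrt(10)*I) = -3*sqrt(10)*I/3200

∫_{-∞}^{∞} f(x) dx = 2πi · (-3*sqrt(10)*I/3200) = 3*sqrt(10)*pi/1600

Final answer: 3*sqrt(10)*pi/1600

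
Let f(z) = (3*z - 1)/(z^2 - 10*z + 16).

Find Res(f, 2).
Write f(z) = P(z)/Q(z) with P(z) = 3*z - 1 and Q(z) = z^2 - 10*z + 16.
The denominator factors as Q(z) = (z - 2)*(z - 8), so z = 2 is a simple zero of Q and P is analytic there; z = 2 is therefore a simple pole and
  Res(f, z₀) = P(z₀)/Q'(z₀).

Q'(z) = 2*z - 10, so Q'(2) = -6.
P(2) = 5.

Res(f, 2) = (5)/(-6) = -5/6

Final answer: -5/6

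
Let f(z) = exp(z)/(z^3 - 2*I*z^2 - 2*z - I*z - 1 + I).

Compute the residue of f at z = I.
Write f(z) = P(z)/Q(z) with P(z) = exp(z) and Q(z) = z^3 - 2*I*z^2 - 2*z - I*z - 1 + I.
The denominator factors as Q(z) = (z - 1 - I)*(z - I)*(z + 1), so z = I is a simple zero of Q and P is analytic there; z = I is therefore a simple pole and
  Res(f, z₀) = P(z₀)/Q'(z₀).

Q'(z) = 3*z^2 - 4*I*z - 2 - I, so Q'(I) = -1 - I.
P(I) = exp(I).

Res(f, I) = (exp(I))/(-1 - I) = (-1/2 + I/2)*exp(I)

Final answer: (-1/2 + I/2)*exp(I)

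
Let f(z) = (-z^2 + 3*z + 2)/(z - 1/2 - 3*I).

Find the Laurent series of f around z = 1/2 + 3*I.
Put w = z - (1/2 + 3*I), i.e. z = w + 1/2 + 3*I. The denominator is w, so it suffices to rewrite the numerator in powers of w.

P(z) = -z^2 + 3*z + 2
P(w + 1/2 + 3*I) = 49/4 + 6*I + (2 - 6*I)*w - w^2

Dividing each term by w:
  f = (49/4 + 6*I)/w + 2 - 6*I - w

Substituting back w = z - 1/2 - 3*I:
  f(z) = (49/4 + 6*I)/(z - 1/2 - 3*I) + 2 - 6*I - (z - 1/2 - 3*I)

The series is finite because the numerator is a polynomial; the negative powers form the principal part, and the coefficient of 1/(z - 1/2 - 3*I) gives Res(f, 1/2 + 3*I) = 49/4 + 6*I.

Final answer: (49/4 + 6*I)/(z - 1/2 - 3*I) + 2 - 6*I - (z - 1/2 - 3*I)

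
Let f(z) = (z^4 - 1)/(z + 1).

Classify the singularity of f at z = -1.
removable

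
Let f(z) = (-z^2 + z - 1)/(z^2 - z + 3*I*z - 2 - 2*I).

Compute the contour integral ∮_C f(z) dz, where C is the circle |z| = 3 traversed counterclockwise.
-6*pi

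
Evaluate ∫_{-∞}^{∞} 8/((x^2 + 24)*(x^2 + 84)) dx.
pi*(-2*sqrt(21) + 7*sqrt(6))/630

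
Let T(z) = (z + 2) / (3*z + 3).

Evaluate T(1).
1/2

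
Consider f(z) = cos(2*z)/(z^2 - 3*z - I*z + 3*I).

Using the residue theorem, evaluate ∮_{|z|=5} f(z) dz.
pi*(1/5 - 3*I/5)*cosh(2) + pi*(-1/5 + 3*I/5)*cos(6)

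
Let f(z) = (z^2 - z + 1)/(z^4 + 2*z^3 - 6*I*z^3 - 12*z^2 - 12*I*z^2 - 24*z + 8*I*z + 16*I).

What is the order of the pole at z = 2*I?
3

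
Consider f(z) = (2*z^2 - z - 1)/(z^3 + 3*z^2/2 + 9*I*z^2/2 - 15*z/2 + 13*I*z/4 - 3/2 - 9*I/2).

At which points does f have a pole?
{-2 - 2*I, -3*I/2, 1/2 - I}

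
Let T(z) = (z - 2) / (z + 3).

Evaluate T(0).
-2/3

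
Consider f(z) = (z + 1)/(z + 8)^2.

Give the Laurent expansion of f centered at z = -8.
Put w = z - (-8), i.e. z = w - 8. The denominator is w^2, so it suffices to rewrite the numerator in powers of w.

P(z) = z + 1
P(w - 8) = -7 + w

Dividing each term by w^2:
  f = -7/w^2 + 1/w

Substituting back w = z + 8:
  f(z) = -7/(z + 8)^2 + 1/(z + 8)

The series is finite because the numerator is a polynomial; the negative powers form the principal part, and the coefficient of 1/(z + 8) gives Res(f, -8) = 1.

Final answer: -7/(z + 8)^2 + 1/(z + 8)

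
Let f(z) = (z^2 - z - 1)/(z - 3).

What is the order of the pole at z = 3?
Factor the denominator:
  z - 3 = (z - 3)

The numerator P(z) = z^2 - z - 1 has P(3) = 5 ≠ 0, so no factor of (z - 3) cancels.
Near z = 3 we can therefore write f(z) = g(z)/(z - 3) with g analytic at 3 and g(3) ≠ 0 (g is just the numerator).

Hence z = 3 is a pole of order 1.

Final answer: 1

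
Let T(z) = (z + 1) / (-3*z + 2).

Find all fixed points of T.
T(z) = z means z + 1 = z*(-3*z + 2), i.e.
  -3*z^2 + z - 1 = 0.
Discriminant: (1)^2 - 4*(-3)*(-1) = -11, so the roots are complex conjugates.
  z = (-1 ± I*sqrt(11))/(2*(-3))
Fixed points: {1/6 - sqrt(11)*I/6, 1/6 + sqrt(11)*I/6}

Final answer: {1/6 - sqrt(11)*I/6, 1/6 + sqrt(11)*I/6}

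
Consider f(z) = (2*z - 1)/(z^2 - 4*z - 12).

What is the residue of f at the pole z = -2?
Write f(z) = P(z)/Q(z) with P(z) = 2*z - 1 and Q(z) = z^2 - 4*z - 12.
The denominator factors as Q(z) = (z + 2)*(z - 6), so z = -2 is a simple zero of Q and P is analytic there; z = -2 is therefore a simple pole and
  Res(f, z₀) = P(z₀)/Q'(z₀).

Q'(z) = 2*z - 4, so Q'(-2) = -8.
P(-2) = -5.

Res(f, -2) = (-5)/(-8) = 5/8

Final answer: 5/8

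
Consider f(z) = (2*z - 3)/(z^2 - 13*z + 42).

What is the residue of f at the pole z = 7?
Write f(z) = P(z)/Q(z) with P(z) = 2*z - 3 and Q(z) = z^2 - 13*z + 42.
The denominator factors as Q(z) = (z - 7)*(z - 6), so z = 7 is a simple zero of Q and P is analytic there; z = 7 is therefore a simple pole and
  Res(f, z₀) = P(z₀)/Q'(z₀).

Q'(z) = 2*z - 13, so Q'(7) = 1.
P(7) = 11.

Res(f, 7) = (11)/(1) = 11

Final answer: 11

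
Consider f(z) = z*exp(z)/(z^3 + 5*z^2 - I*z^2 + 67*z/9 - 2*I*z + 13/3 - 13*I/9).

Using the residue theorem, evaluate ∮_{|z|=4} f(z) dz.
pi*(-30/37 + 27*I/74)*exp(-1 + 2*I/3) + pi*(1386/2257 - 2322*I/2257)*exp(-3 + I) + pi*(12/61 + 81*I/122)*exp(-1 - 2*I/3)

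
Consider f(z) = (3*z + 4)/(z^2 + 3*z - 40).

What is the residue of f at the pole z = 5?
19/13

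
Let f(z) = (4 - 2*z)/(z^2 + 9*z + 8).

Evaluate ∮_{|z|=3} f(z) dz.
By the residue theorem, ∮_C f(z) dz = 2πi · (sum of the residues of f at the poles inside |z| = 3).

The denominator factors as (z + 8)*(z + 1), so the singularities of f are simple poles at z = -8, z = -1.
  |-8|² = 64 > 9 = 3², so this pole is outside the contour.
  |-1|² = 1 < 9 = 3², so this pole is inside the contour.

With P(z) = 4 - 2*z and Q(z) = z^2 + 9*z + 8, each pole is simple, so Res(f, z₀) = P(z₀)/Q'(z₀) with Q'(z) = 2*z + 9.
  Res(f, -1) = P(-1)/Q'(-1) = (6)/(7) = 6/7

∮_C f(z) dz = 2πi · (6/7) = 12*I*pi/7

Final answer: 12*I*pi/7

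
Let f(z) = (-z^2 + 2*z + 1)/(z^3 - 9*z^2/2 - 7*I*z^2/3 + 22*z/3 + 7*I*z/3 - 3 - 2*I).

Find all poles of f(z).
{1/2 + I/3, 1 - I, 3 + 3*I}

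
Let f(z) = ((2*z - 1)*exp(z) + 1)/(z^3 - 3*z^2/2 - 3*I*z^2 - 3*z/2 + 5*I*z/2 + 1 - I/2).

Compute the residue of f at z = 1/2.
-36/85 + 8*I/85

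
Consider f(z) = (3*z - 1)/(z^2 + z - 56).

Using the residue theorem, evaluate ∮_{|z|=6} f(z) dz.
0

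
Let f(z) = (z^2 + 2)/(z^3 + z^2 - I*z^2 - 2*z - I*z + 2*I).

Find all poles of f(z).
The singularities of f are the zeros of the denominator. Factoring,
  z^3 + z^2 - I*z^2 - 2*z - I*z + 2*I = (z - 1)*(z - I)*(z + 2)
so the candidates are z = 1, z = I, z = -2.

Check the numerator P(z) = z^2 + 2 at each one:
  P(1) = 3 ≠ 0, so z = 1 is a (simple) pole.
  P(I) = 1 ≠ 0, so z = I is a (simple) pole.
  P(-2) = 6 ≠ 0, so z = -2 is a (simple) pole.

Poles of f: {-2, I, 1}

Final answer: {-2, I, 1}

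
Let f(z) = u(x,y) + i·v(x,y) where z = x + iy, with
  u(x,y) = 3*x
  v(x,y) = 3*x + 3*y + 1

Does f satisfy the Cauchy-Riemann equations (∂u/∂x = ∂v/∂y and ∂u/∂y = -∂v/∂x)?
∂u/∂x = 3
∂v/∂y = 3
∂u/∂y = 0
∂v/∂x = 3
∂u/∂y ≠ -∂v/∂x; the Cauchy-Riemann equations are not satisfied, so f is not analytic.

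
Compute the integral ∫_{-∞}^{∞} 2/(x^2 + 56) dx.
sqrt(14)*pi/14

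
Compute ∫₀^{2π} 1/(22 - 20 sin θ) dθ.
Call the integral J. The integrand is 2π-periodic and we integrate over a full period, so shifting θ does not change the value (θ → θ + π/2 turns sin θ into cos θ; θ → θ + π flips the sign of the trig term). Hence
  J = ∫₀^{2π} dθ/(22 + 20 cos θ).
Put z = e^{iθ}: then cos θ = (z + 1/z)/2, dθ = dz/(iz), and z runs once counterclockwise around |z| = 1:
  J = ∮_{|z|=1} 1/(22 + 20*(z + 1/z)/2) · dz/(iz) = (2/i) ∮_{|z|=1} dz/(20*z^2 + 44*z + 20).
The roots of 20*z^2 + 44*z + 20 are z = (-22 ± sqrt(22^2 - 20^2))/20, with sqrt(84) = 2*sqrt(21); their product is 1, so only z₊ = -11/10 + sqrt(21)/10 lies inside the unit circle (z₋ = -11/10 - sqrt(21)/10 lies outside).
z₊ is a simple zero of q(z) = 20*z^2 + 44*z + 20, so Res(1/q, z₊) = 1/q'(z₊) with q'(z) = 40*z + 44; and q'(z₊) = 20*(z₊ - z₋) = 4*sqrt(21).
Therefore J = (2/i) · 2πi · 1/(4*sqrt(21)) = 2*pi/(2*sqrt(21)) = sqrt(21)*pi/21

Final answer: sqrt(21)*pi/21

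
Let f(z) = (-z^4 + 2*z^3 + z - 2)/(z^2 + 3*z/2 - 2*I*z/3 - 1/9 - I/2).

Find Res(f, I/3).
Write f(z) = P(z)/Q(z) with P(z) = -z^4 + 2*z^3 + z - 2 and Q(z) = z^2 + 3*z/2 - 2*I*z/3 - 1/9 - I/2.
The denominator factors as Q(z) = (z + 3/2 - I/3)*(z - I/3), so z = I/3 is a simple zero of Q and P is analytic there; z = I/3 is therefore a simple pole and
  Res(f, z₀) = P(z₀)/Q'(z₀).

Q'(z) = 2*z + 3/2 - 2*I/3, so Q'(I/3) = 3/2.
P(I/3) = -163/81 + 7*I/27.

Res(f, I/3) = (-163/81 + 7*I/27)/(3/2) = -326/243 + 14*I/81

Final answer: -326/243 + 14*I/81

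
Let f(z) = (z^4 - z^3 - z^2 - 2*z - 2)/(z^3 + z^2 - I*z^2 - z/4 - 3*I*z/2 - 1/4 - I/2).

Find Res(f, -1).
Write f(z) = P(z)/Q(z) with P(z) = z^4 - z^3 - z^2 - 2*z - 2 and Q(z) = z^3 + z^2 - I*z^2 - z/4 - 3*I*z/2 - 1/4 - I/2.
The denominator factors as Q(z) = (z + 1)*(z - 1/2 - I)*(z + 1/2), so z = -1 is a simple zero of Q and P is analytic there; z = -1 is therefore a simple pole and
  Res(f, z₀) = P(z₀)/Q'(z₀).

Q'(z) = 3*z^2 + 2*z - 2*I*z - 1/4 - 3*I/2, so Q'(-1) = 3/4 + I/2.
P(-1) = 1.

Res(f, -1) = (1)/(3/4 + I/2) = 12/13 - 8*I/13

Final answer: 12/13 - 8*I/13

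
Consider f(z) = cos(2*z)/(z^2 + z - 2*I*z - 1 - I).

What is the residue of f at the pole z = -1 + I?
-cos(2 - 2*I)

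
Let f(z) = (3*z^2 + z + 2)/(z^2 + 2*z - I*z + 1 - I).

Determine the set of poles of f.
{-1, -1 + I}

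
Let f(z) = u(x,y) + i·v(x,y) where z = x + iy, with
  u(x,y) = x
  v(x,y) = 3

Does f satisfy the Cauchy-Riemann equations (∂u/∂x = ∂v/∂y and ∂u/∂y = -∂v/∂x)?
∂u/∂x = 1
∂v/∂y = 0
∂u/∂y = 0
∂v/∂x = 0
∂u/∂x ≠ ∂v/∂y; the Cauchy-Riemann equations are not satisfied, so f is not analytic.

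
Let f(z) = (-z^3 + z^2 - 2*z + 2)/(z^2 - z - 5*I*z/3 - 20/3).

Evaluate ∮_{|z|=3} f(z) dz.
By the residue theorem, ∮_C f(z) dz = 2πi · (sum of the residues of f at the poles inside |z| = 3).

The denominator factors as (z - 3 - I)*(z + 2 - 2*I/3), so the singularities of f are simple poles at z = 3 + I, z = -2 + 2*I/3.
  |3 + I|² = 10 > 9 = 3², so this pole is outside the contour.
  |-2 + 2*I/3|² = 40/9 < 9 = 3², so this pole is inside the contour.

With P(z) = -z^3 + z^2 - 2*z + 2 and Q(z) = z^2 - z - 5*I*z/3 - 20/3, each pole is simple, so Res(f, z₀) = P(z₀)/Q'(z₀) with Q'(z) = 2*z - 1 - 5*I/3.
  Res(f, -2 + 2*I/3) = P(-2 + 2*I/3)/Q'(-2 + 2*I/3) = (134/9 - 316*I/27)/(-5 - I/3) = -2857/1017 + 857*I/339

∮_C f(z) dz = 2πi · (-2857/1017 + 857*I/339) = pi*(-1714/339 - 5714*I/1017)

Final answer: pi*(-1714/339 - 5714*I/1017)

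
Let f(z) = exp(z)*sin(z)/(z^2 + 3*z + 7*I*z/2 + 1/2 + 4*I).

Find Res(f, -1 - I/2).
(-4/29 + 10*I/29)*exp(-1 - I/2)*sin(1 + I/2)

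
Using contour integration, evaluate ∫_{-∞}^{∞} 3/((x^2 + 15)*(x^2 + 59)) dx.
pi*(-15*sqrt(59) + 59*sqrt(15))/12980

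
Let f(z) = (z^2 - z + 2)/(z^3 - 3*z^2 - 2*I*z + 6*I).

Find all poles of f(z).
The singularities of f are the zeros of the denominator. Factoring,
  z^3 - 3*z^2 - 2*I*z + 6*I = (z - 1 - I)*(z - 3)*(z + 1 + I)
so the candidates are z = 1 + I, z = 3, z = -1 - I.

Check the numerator P(z) = z^2 - z + 2 at each one:
  P(1 + I) = 1 + I ≠ 0, so z = 1 + I is a (simple) pole.
  P(3) = 8 ≠ 0, so z = 3 is a (simple) pole.
  P(-1 - I) = 3 + 3*I ≠ 0, so z = -1 - I is a (simple) pole.

Poles of f: {-1 - I, 1 + I, 3}

Final answer: {-1 - I, 1 + I, 3}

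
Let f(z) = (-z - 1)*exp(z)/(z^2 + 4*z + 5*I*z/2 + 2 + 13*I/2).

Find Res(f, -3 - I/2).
Write f(z) = P(z)/Q(z) with P(z) = (-z - 1)*exp(z) and Q(z) = z^2 + 4*z + 5*I*z/2 + 2 + 13*I/2.
The denominator factors as Q(z) = (z + 3 + I/2)*(z + 1 + 2*I), so z = -3 - I/2 is a simple zero of Q and P is analytic there; z = -3 - I/2 is therefore a simple pole and
  Res(f, z₀) = P(z₀)/Q'(z₀).

Q'(z) = 2*z + 4 + 5*I/2, so Q'(-3 - I/2) = -2 + 3*I/2.
P(-3 - I/2) = (2 + I/2)*exp(-3 - I/2).

Res(f, -3 - I/2) = ((2 + I/2)*exp(-3 - I/2))/(-2 + 3*I/2) = (-13/25 - 16*I/25)*exp(-3 - I/2)

Final answer: (-13/25 - 16*I/25)*exp(-3 - I/2)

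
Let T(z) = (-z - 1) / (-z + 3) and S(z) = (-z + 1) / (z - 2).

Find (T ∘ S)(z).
1/(4*z - 7)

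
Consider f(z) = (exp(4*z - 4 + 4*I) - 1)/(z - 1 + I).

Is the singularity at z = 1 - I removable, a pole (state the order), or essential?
Let u = z - 1 + I. The exponent is 4*z - 4 + 4*I = 4u, so
  f = (e^(4u) - 1)/u = ((4u) + (4u)^2/2 + (4u)^3/6 + ...)/u = 4 + (8)*u + (32/3)*u^2 + ...
The Laurent expansion about u = 0 has no negative powers; equivalently lim_{z→1 - I} f(z) = 4 exists and is finite.
So the singularity is removable.

Final answer: removable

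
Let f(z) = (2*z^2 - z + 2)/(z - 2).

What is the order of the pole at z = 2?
1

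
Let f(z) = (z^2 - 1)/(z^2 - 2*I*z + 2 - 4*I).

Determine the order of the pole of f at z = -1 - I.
Factor the denominator:
  z^2 - 2*I*z + 2 - 4*I = (z + 1 + I)*(z - 1 - 3*I)

The numerator P(z) = z^2 - 1 has P(-1 - I) = -1 + 2*I ≠ 0, so no factor of (z + 1 + I) cancels.
Near z = -1 - I we can therefore write f(z) = g(z)/(z + 1 + I) with g analytic at -1 - I and g(-1 - I) ≠ 0 (g is the numerator divided by the remaining denominator factors).

Hence z = -1 - I is a pole of order 1.

Final answer: 1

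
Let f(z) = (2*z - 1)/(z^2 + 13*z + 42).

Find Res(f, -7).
15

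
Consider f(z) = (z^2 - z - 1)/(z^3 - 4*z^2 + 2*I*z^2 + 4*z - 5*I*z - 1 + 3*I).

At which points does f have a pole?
The singularities of f are the zeros of the denominator. Factoring,
  z^3 - 4*z^2 + 2*I*z^2 + 4*z - 5*I*z - 1 + 3*I = (z - 2 + I)*(z - 1)*(z - 1 + I)
so the candidates are z = 2 - I, z = 1, z = 1 - I.

Check the numerator P(z) = z^2 - z - 1 at each one:
  P(2 - I) = -3*I ≠ 0, so z = 2 - I is a (simple) pole.
  P(1) = -1 ≠ 0, so z = 1 is a (simple) pole.
  P(1 - I) = -2 - I ≠ 0, so z = 1 - I is a (simple) pole.

Poles of f: {1 - I, 1, 2 - I}

Final answer: {1 - I, 1, 2 - I}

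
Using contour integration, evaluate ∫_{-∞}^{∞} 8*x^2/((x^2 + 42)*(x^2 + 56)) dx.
4*pi*(-sqrt(42) + 2*sqrt(14))/7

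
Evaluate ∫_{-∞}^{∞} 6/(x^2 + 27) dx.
2*sqrt(3)*pi/3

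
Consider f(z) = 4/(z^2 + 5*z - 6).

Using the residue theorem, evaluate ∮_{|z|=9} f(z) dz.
By the residue theorem, ∮_C f(z) dz = 2πi · (sum of the residues of f at the poles inside |z| = 9).

The denominator factors as (z - 1)*(z + 6), so the singularities of f are simple poles at z = 1, z = -6.
  |1|² = 1 < 81 = 9², so this pole is inside the contour.
  |-6|² = 36 < 81 = 9², so this pole is inside the contour.

With P(z) = 4 and Q(z) = z^2 + 5*z - 6, each pole is simple, so Res(f, z₀) = P(z₀)/Q'(z₀) with Q'(z) = 2*z + 5.
  Res(f, 1) = P(1)/Q'(1) = (4)/(7) = 4/7
  Res(f, -6) = P(-6)/Q'(-6) = (4)/(-7) = -4/7

Sum of residues inside C: 0
∮_C f(z) dz = 2πi · (0) = 0

Final answer: 0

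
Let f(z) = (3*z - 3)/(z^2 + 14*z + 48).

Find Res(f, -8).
Write f(z) = P(z)/Q(z) with P(z) = 3*z - 3 and Q(z) = z^2 + 14*z + 48.
The denominator factors as Q(z) = (z + 8)*(z + 6), so z = -8 is a simple zero of Q and P is analytic there; z = -8 is therefore a simple pole and
  Res(f, z₀) = P(z₀)/Q'(z₀).

Q'(z) = 2*z + 14, so Q'(-8) = -2.
P(-8) = -27.

Res(f, -8) = (-27)/(-2) = 27/2

Final answer: 27/2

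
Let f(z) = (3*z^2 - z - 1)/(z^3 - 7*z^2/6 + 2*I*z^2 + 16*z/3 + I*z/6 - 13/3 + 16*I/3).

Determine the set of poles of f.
The singularities of f are the zeros of the denominator. Factoring,
  z^3 - 7*z^2/6 + 2*I*z^2 + 16*z/3 + I*z/6 - 13/3 + 16*I/3 = (z - 2*I)*(z - 1/2 + I)*(z - 2/3 + 3*I)
so the candidates are z = 2*I, z = 1/2 - I, z = 2/3 - 3*I.

Check the numerator P(z) = 3*z^2 - z - 1 at each one:
  P(2*I) = -13 - 2*I ≠ 0, so z = 2*I is a (simple) pole.
  P(1/2 - I) = -15/4 - 2*I ≠ 0, so z = 1/2 - I is a (simple) pole.
  P(2/3 - 3*I) = -82/3 - 9*I ≠ 0, so z = 2/3 - 3*I is a (simple) pole.

Poles of f: {2*I, 1/2 - I, 2/3 - 3*I}

Final answer: {2*I, 1/2 - I, 2/3 - 3*I}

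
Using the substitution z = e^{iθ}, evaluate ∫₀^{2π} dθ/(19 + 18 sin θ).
Call the integral J. The integrand is 2π-periodic and we integrate over a full period, so shifting θ does not change the value (θ → θ + π/2 turns sin θ into cos θ). Hence
  J = ∫₀^{2π} dθ/(19 + 18 cos θ).
Put z = e^{iθ}: then cos θ = (z + 1/z)/2, dθ = dz/(iz), and z runs once counterclockwise around |z| = 1:
  J = ∮_{|z|=1} 1/(19 + 18*(z + 1/z)/2) · dz/(iz) = (2/i) ∮_{|z|=1} dz/(18*z^2 + 38*z + 18).
The roots of 18*z^2 + 38*z + 18 are z = (-19 ± sqrt(19^2 - 18^2))/18, with sqrt(37) = sqrt(37); their product is 1, so only z₊ = -19/18 + sqrt(37)/18 lies inside the unit circle (z₋ = -19/18 - sqrt(37)/18 lies outside).
z₊ is a simple zero of q(z) = 18*z^2 + 38*z + 18, so Res(1/q, z₊) = 1/q'(z₊) with q'(z) = 36*z + 38; and q'(z₊) = 18*(z₊ - z₋) = 2*sqrt(37).
Therefore J = (2/i) · 2πi · 1/(2*sqrt(37)) = 2*pi/(sqrt(37)) = 2*sqrt(37)*pi/37

Final answer: 2*sqrt(37)*pi/37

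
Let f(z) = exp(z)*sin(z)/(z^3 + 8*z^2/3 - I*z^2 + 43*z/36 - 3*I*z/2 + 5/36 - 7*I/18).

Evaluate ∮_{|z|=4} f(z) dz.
By the residue theorem, ∮_C f(z) dz = 2πi · (sum of the residues of f at the poles inside |z| = 4).

The denominator factors as (z + 2 - I/2)*(z + 1/3)*(z + 1/3 - I/2), so the singularities of f are simple poles at z = -2 + I/2, z = -1/3, z = -1/3 + I/2.
  |-2 + I/2|² = 17/4 < 16 = 4², so this pole is inside the contour.
  |-1/3|² = 1/9 < 16 = 4², so this pole is inside the contour.
  |-1/3 + I/2|² = 13/36 < 16 = 4², so this pole is inside the contour.

With P(z) = exp(z)*sin(z) and Q(z) = z^3 + 8*z^2/3 - I*z^2 + 43*z/36 - 3*I*z/2 + 5/36 - 7*I/18, each pole is simple, so Res(f, z₀) = P(z₀)/Q'(z₀) with Q'(z) = 3*z^2 + 16*z/3 - 2*I*z + 43/36 - 3*I/2.
  Res(f, -2 + I/2) = P(-2 + I/2)/Q'(-2 + I/2) = (-exp(-2 + I/2)*sin(2 - I/2))/(25/9 - 5*I/6) = (-36/109 - 54*I/545)*exp(-2 + I/2)*sin(2 - I/2)
  Res(f, -1/3) = P(-1/3)/Q'(-1/3) = (-exp(-1/3)*sin(1/3))/(-1/4 - 5*I/6) = (36/109 - 120*I/109)*exp(-1/3)*sin(1/3)
  Res(f, -1/3 + I/2) = P(-1/3 + I/2)/Q'(-1/3 + I/2) = (-exp(-1/3 + I/2)*sin(1/3 - I/2))/(5*I/6) = 6*I*exp(-1/3 + I/2)*sin(1/3 - I/2)/5

Sum of residues inside C: (36/109 - 120*I/109)*exp(-1/3)*sin(1/3) + (-36/109 - 54*I/545)*exp(-2 + I/2)*sin(2 - I/2) + 6*I*exp(-1/3 + I/2)*sin(1/3 - I/2)/5
∮_C f(z) dz = 2πi · ((36/109 - 120*I/109)*exp(-1/3)*sin(1/3) + (-36/109 - 54*I/545)*exp(-2 + I/2)*sin(2 - I/2) + 6*I*exp(-1/3 + I/2)*sin(1/3 - I/2)/5) = pi*(108/545 - 72*I/109)*exp(-2 + I/2)*sin(2 - I/2) + pi*(240/109 + 72*I/109)*exp(-1/3)*sin(1/3) - 12*pi*exp(-1/3 + I/2)*sin(1/3 - I/2)/5

Final answer: pi*(108/545 - 72*I/109)*exp(-2 + I/2)*sin(2 - I/2) + pi*(240/109 + 72*I/109)*exp(-1/3)*sin(1/3) - 12*pi*exp(-1/3 + I/2)*sin(1/3 - I/2)/5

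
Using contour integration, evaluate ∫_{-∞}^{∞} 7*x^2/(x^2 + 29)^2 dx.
Let f(z) = 7*z^2/(z^2 + 29)^2. The denominator has no real zeros and deg Q - deg P = 2 ≥ 2, so the integral of f over the upper semicircle |z| = R tends to 0 as R → ∞. Closing the contour in the upper half-plane,
  ∫_{-∞}^{∞} f(x) dx = 2πi · Σ Res(f, z_k)  over the poles with Im z_k > 0.

Zeros of the denominator: z^2 + 29 = 0 gives z = ±sqrt(29)*I.
Upper half-plane: z = sqrt(29)*I (a pole of order 2).

Write f(z) = g(z)/(z - sqrt(29)*I)^2 with g(z) = 7*z^2/(z + sqrt(29)*I)^2. For a double pole, Res(f, z₀) = g'(z₀):
  g'(z) = 14*sqrt(29)*I*z/(z + sqrt(29)*I)^3
  Res(f, sqrt(29)*I) = g'(sqrt(29)*I) = -7*sqrt(29)*I/116

∫_{-∞}^{∞} f(x) dx = 2πi · (-7*sqrt(29)*I/116) = 7*sqrt(29)*pi/58

Final answer: 7*sqrt(29)*pi/58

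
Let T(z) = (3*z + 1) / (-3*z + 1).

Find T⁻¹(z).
Set w = T(z) = (3*z + 1) / (-3*z + 1) and solve for z:
  w*(-3*z + 1) = 3*z + 1
  w + z*(-3*w - 3) - 1 = 0
  z*(-3*w - 3) = 1 - w
  z = (w - 1)/(3*w + 3)
Renaming the variable, T⁻¹(z) = (z - 1)/(3*z + 3).
(Check: ad - bc = 6 ≠ 0, so T is invertible.)

Final answer: (z - 1)/(3*z + 3)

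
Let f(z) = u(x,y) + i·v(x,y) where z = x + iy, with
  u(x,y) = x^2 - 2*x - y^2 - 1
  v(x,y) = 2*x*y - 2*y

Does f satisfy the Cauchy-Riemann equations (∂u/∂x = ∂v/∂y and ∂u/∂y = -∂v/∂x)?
∂u/∂x = 2*x - 2
∂v/∂y = 2*x - 2
∂u/∂y = -2*y
∂v/∂x = 2*y
∂u/∂x = ∂v/∂y and ∂u/∂y = -∂v/∂x hold identically; f is analytic.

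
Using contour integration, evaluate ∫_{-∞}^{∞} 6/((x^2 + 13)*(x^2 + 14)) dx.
Let f(z) = 6/((z^2 + 13)*(z^2 + 14)). The denominator has no real zeros and deg Q - deg P = 4 ≥ 2, so the integral of f over the upper semicircle |z| = R tends to 0 as R → ∞. Closing the contour in the upper half-plane,
  ∫_{-∞}^{∞} f(x) dx = 2πi · Σ Res(f, z_k)  over the poles with Im z_k > 0.

Zeros of the denominator: z^2 + 13 = 0 gives z = ±sqrt(13)*I; z^2 + 14 = 0 gives z = ±sqrt(14)*I.
Upper half-plane: z = sqrt(13)*I, z = sqrt(14)*I (simple).

Each pole is a simple zero of Q(z) = z^4 + 27*z^2 + 182, so Res(f, z₀) = P(z₀)/Q'(z₀) with P(z) = 6, Q'(z) = 4*z^3 + 54*z:
  Res(f, sqrt(13)*I) = (6)/(2*sqrt(13)*I) = -3*sqrt(13)*I/13
  Res(f, sqrt(14)*I) = (6)/(-2*sqrt(14)*I) = 3*sqrt(14)*I/14

Sum of residues: 3*I*(-14*sqrt(13) + 13*sqrt(14))/182
∫_{-∞}^{∞} f(x) dx = 2πi · (3*I*(-14*sqrt(13) + 13*sqrt(14))/182) = 3*pi*(-13*sqrt(14) + 14*sqrt(13))/91

Final answer: 3*pi*(-13*sqrt(14) + 14*sqrt(13))/91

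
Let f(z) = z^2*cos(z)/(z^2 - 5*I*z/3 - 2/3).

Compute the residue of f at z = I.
Write f(z) = P(z)/Q(z) with P(z) = z^2*cos(z) and Q(z) = z^2 - 5*I*z/3 - 2/3.
The denominator factors as Q(z) = (z - 2*I/3)*(z - I), so z = I is a simple zero of Q and P is analytic there; z = I is therefore a simple pole and
  Res(f, z₀) = P(z₀)/Q'(z₀).

Q'(z) = 2*z - 5*I/3, so Q'(I) = I/3.
P(I) = -cosh(1).

Res(f, I) = (-cosh(1))/(I/3) = 3*I*cosh(1)

Final answer: 3*I*cosh(1)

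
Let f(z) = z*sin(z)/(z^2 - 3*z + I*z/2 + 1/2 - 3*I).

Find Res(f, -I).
Write f(z) = P(z)/Q(z) with P(z) = z*sin(z) and Q(z) = z^2 - 3*z + I*z/2 + 1/2 - 3*I.
The denominator factors as Q(z) = (z - 3 - I/2)*(z + I), so z = -I is a simple zero of Q and P is analytic there; z = -I is therefore a simple pole and
  Res(f, z₀) = P(z₀)/Q'(z₀).

Q'(z) = 2*z - 3 + I/2, so Q'(-I) = -3 - 3*I/2.
P(-I) = -sinh(1).

Res(f, -I) = (-sinh(1))/(-3 - 3*I/2) = (4/15 - 2*I/15)*sinh(1)

Final answer: (4/15 - 2*I/15)*sinh(1)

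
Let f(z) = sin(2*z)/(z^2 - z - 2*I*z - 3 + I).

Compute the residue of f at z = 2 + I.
Write f(z) = P(z)/Q(z) with P(z) = sin(2*z) and Q(z) = z^2 - z - 2*I*z - 3 + I.
The denominator factors as Q(z) = (z + 1 - I)*(z - 2 - I), so z = 2 + I is a simple zero of Q and P is analytic there; z = 2 + I is therefore a simple pole and
  Res(f, z₀) = P(z₀)/Q'(z₀).

Q'(z) = 2*z - 1 - 2*I, so Q'(2 + I) = 3.
P(2 + I) = sin(4 + 2*I).

Res(f, 2 + I) = (sin(4 + 2*I))/(3) = sin(4 + 2*I)/3

Final answer: sin(4 + 2*I)/3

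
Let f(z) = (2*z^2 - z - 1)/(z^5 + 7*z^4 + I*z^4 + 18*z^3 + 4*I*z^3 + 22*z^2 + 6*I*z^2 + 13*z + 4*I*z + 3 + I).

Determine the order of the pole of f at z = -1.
Factor the denominator:
  z^5 + 7*z^4 + I*z^4 + 18*z^3 + 4*I*z^3 + 22*z^2 + 6*I*z^2 + 13*z + 4*I*z + 3 + I = (z + 1)^4*(z + 3 + I)

The numerator P(z) = 2*z^2 - z - 1 has P(-1) = 2 ≠ 0, so no factor of (z + 1) cancels.
Near z = -1 we can therefore write f(z) = g(z)/(z + 1)^4 with g analytic at -1 and g(-1) ≠ 0 (g is the numerator divided by the remaining denominator factors).

Hence z = -1 is a pole of order 4.

Final answer: 4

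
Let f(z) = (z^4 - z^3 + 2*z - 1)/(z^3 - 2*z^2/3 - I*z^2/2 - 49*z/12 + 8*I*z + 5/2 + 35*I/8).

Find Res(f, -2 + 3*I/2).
3405/4624 - 43803*I/9248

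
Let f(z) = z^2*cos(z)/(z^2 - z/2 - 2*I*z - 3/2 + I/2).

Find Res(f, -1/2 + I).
(1/2 + 2*I/3)*cos(1/2 - I)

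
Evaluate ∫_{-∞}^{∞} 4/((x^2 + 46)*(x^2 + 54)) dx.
pi*(-23*sqrt(6) + 9*sqrt(46))/828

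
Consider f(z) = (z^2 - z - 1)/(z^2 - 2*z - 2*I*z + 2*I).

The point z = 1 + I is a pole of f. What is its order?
2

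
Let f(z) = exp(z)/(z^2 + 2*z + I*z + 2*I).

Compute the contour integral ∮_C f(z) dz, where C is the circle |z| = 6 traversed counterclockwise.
By the residue theorem, ∮_C f(z) dz = 2πi · (sum of the residues of f at the poles inside |z| = 6).

The denominator factors as (z + 2)*(z + I), so the singularities of f are simple poles at z = -2, z = -I.
  |-2|² = 4 < 36 = 6², so this pole is inside the contour.
  |-I|² = 1 < 36 = 6², so this pole is inside the contour.

With P(z) = exp(z) and Q(z) = z^2 + 2*z + I*z + 2*I, each pole is simple, so Res(f, z₀) = P(z₀)/Q'(z₀) with Q'(z) = 2*z + 2 + I.
  Res(f, -2) = P(-2)/Q'(-2) = (exp(-2))/(-2 + I) = (-2/5 - I/5)*exp(-2)
  Res(f, -I) = P(-I)/Q'(-I) = (exp(-I))/(2 - I) = (2/5 + I/5)*exp(-I)

Sum of residues inside C: (2/5 + I/5)*exp(-I) + (-2/5 - I/5)*exp(-2)
∮_C f(z) dz = 2πi · ((2/5 + I/5)*exp(-I) + (-2/5 - I/5)*exp(-2)) = pi*(2/5 - 4*I/5)*exp(-2) + pi*(-2/5 + 4*I/5)*exp(-I)

Final answer: pi*(2/5 - 4*I/5)*exp(-2) + pi*(-2/5 + 4*I/5)*exp(-I)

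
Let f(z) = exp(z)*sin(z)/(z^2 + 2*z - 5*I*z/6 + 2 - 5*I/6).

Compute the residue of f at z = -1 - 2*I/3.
-6*I*exp(-1 - 2*I/3)*sin(1 + 2*I/3)/13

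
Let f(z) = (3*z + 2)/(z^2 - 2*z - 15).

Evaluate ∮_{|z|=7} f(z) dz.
6*I*pi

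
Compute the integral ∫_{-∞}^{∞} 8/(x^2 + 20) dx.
Let f(z) = 8/(z^2 + 20). The denominator has no real zeros and deg Q - deg P = 2 ≥ 2, so the integral of f over the upper semicircle |z| = R tends to 0 as R → ∞. Closing the contour in the upper half-plane,
  ∫_{-∞}^{∞} f(x) dx = 2πi · Σ Res(f, z_k)  over the poles with Im z_k > 0.

Zeros of the denominator: z^2 + 20 = 0 gives z = ±2*sqrt(5)*I.
Upper half-plane: z = 2*sqrt(5)*I (simple).

Each pole is a simple zero of Q(z) = z^2 + 20, so Res(f, z₀) = P(z₀)/Q'(z₀) with P(z) = 8, Q'(z) = 2*z:
  Res(f, 2*sqrt(5)*I) = (8)/(4*sqrt(5)*I) = -2*sqrt(5)*I/5

∫_{-∞}^{∞} f(x) dx = 2πi · (-2*sqrt(5)*I/5) = 4*sqrt(5)*pi/5

Final answer: 4*sqrt(5)*pi/5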